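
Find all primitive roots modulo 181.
Primitive roots mod 181: {2, 10, 18, 21, 23, 24, 28, 41, 47, 50, 53, 54, 57, 58, 63, 66, 69, 76, 77, 78, 83, 84, 85, 90, 91, 96, 97, 98, 103, 104, 105, 112, 115, 118, 123, 124, 127, 128, 131, 134, 140, 153, 157, 158, 160, 163, 171, 179}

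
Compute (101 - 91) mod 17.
10

(101 - 91) = 10
10 mod 17 = 10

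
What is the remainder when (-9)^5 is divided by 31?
(-9) ≡ 22 (mod 31). 5 = 4 + 1 (binary 101). Repeated squaring mod 31: 22^1 ≡ 22; 22^2 ≡ 22² = 484 ≡ 19; 22^4 ≡ 19² = 361 ≡ 20. Multiply: (-9)^5 ≡ 22^4 × 22^1 ≡ 20 × 22 (mod 31): 20 × 22 = 440 ≡ 6. So (-9)^5 ≡ 6 (mod 31).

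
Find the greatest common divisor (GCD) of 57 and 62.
1

Using the Euclidean algorithm:
57 = 0 × 62 + 57
62 = 1 × 57 + 5
57 = 11 × 5 + 2
5 = 2 × 2 + 1
2 = 2 × 1 + 0

GCD(57, 62) = 1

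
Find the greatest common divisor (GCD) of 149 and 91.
1

Using the Euclidean algorithm:
149 = 1 × 91 + 58
91 = 1 × 58 + 33
58 = 1 × 33 + 25
33 = 1 × 25 + 8
25 = 3 × 8 + 1
8 = 8 × 1 + 0

GCD(149, 91) = 1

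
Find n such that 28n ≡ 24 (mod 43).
7

Since gcd(28, 43) = 1 divides 24, a solution exists.
Multiply both sides by the inverse of 28 mod 43:
  28^(-1) mod 43 = 20
  x ≡ 20 × 24 ≡ 480 ≡ 7 (mod 43)
Verification: 28 × 7 = 196 = 4 × 43 + 24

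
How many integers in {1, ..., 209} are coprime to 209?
180

Prime factorization: 209 = 11 × 19
Using the formula φ(n) = n × Π(1 - 1/p) for each prime factor p:
φ(209) = 209 × (1 - 1/11) × (1 - 1/19)
φ(209) = 180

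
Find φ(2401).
2058

Prime factorization: 2401 = 7^4
Using the formula φ(n) = n × Π(1 - 1/p) for each prime factor p:
φ(2401) = 2401 × (1 - 1/7)
φ(2401) = 2058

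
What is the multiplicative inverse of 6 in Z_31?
6^(-1) ≡ 26 (mod 31). Verification: 6 × 26 = 156 ≡ 1 (mod 31)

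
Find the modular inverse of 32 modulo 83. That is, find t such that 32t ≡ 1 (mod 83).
13

Using Extended Euclidean Algorithm:
gcd(32, 83) = 1
Bezout coefficients: 32 × 13 + 83 × -5 = 1
So 32 × 13 ≡ 1 (mod 83)
The inverse is 13 mod 83 = 13
Verification: 32 × 13 = 416 = 5 × 83 + 1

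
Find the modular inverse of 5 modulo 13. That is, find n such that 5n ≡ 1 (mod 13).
8

Using Extended Euclidean Algorithm:
gcd(5, 13) = 1
Bezout coefficients: 5 × -5 + 13 × 2 = 1
So 5 × -5 ≡ 1 (mod 13)
The inverse is -5 mod 13 = 8
Verification: 5 × 8 = 40 = 3 × 13 + 1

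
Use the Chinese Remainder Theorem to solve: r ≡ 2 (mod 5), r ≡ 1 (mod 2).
M = 5 × 2 = 10. M₁ = 2, y₁ ≡ 3 (mod 5). M₂ = 5, y₂ ≡ 1 (mod 2). r = 2×2×3 + 1×5×1 ≡ 7 (mod 10)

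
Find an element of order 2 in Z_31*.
30 has order 2 mod 31 since 30^{2} ≡ 1 (mod 31) and no smaller power works.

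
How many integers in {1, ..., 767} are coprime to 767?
696

Prime factorization: 767 = 13 × 59
Using the formula φ(n) = n × Π(1 - 1/p) for each prime factor p:
φ(767) = 767 × (1 - 1/13) × (1 - 1/59)
φ(767) = 696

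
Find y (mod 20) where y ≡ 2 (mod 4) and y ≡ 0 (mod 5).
M = 4 × 5 = 20. M₁ = 5, y₁ ≡ 1 (mod 4). M₂ = 4, y₂ ≡ 4 (mod 5). y = 2×5×1 + 0×4×4 ≡ 10 (mod 20)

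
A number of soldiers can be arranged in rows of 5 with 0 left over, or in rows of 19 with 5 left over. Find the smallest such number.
M = 5 × 19 = 95. M₁ = 19, y₁ ≡ 4 (mod 5). M₂ = 5, y₂ ≡ 4 (mod 19). z = 0×19×4 + 5×5×4 ≡ 5 (mod 95). The smallest positive such number is 5.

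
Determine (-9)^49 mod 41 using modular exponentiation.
Using Fermat: (-9)^{40} ≡ 1 (mod 41). 49 ≡ 9 (mod 40). So (-9)^{49} ≡ (-9)^{9} ≡ 32 (mod 41)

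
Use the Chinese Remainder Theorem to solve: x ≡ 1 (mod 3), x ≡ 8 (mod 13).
M = 3 × 13 = 39. M₁ = 13, y₁ ≡ 1 (mod 3). M₂ = 3, y₂ ≡ 9 (mod 13). x = 1×13×1 + 8×3×9 ≡ 34 (mod 39)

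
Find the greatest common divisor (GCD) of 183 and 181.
1

Using the Euclidean algorithm:
183 = 1 × 181 + 2
181 = 90 × 2 + 1
2 = 2 × 1 + 0

GCD(183, 181) = 1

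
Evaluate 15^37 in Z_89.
Using repeated squaring. 37 = 32 + 4 + 1 (binary 100101). Repeated squaring mod 89: 15^1 ≡ 15; 15^2 ≡ 15² = 225 ≡ 47; 15^4 ≡ 47² = 2209 ≡ 73; 15^8 ≡ 73² = 5329 ≡ 78; 15^16 ≡ 78² = 6084 ≡ 32; 15^32 ≡ 32² = 1024 ≡ 45. Multiply: 15^37 = 15^32 × 15^4 × 15^1 ≡ 45 × 73 × 15 (mod 89): 45 × 73 = 3285 ≡ 81; 81 × 15 = 1215 ≡ 58. So 15^37 ≡ 58 (mod 89).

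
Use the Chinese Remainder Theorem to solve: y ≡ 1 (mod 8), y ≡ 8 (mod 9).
M = 8 × 9 = 72. M₁ = 9, y₁ ≡ 1 (mod 8). M₂ = 8, y₂ ≡ 8 (mod 9). y = 1×9×1 + 8×8×8 ≡ 17 (mod 72)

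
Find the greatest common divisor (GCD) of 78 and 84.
6

Using the Euclidean algorithm:
78 = 0 × 84 + 78
84 = 1 × 78 + 6
78 = 13 × 6 + 0

GCD(78, 84) = 6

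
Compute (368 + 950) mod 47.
2

(368 + 950) = 1318
1318 mod 47 = 2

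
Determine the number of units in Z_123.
80

Prime factorization: 123 = 3 × 41
Using the formula φ(n) = n × Π(1 - 1/p) for each prime factor p:
φ(123) = 123 × (1 - 1/3) × (1 - 1/41)
φ(123) = 80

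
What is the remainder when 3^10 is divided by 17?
10 = 8 + 2 (binary 1010). Repeated squaring mod 17: 3^1 ≡ 3; 3^2 ≡ 3² = 9 ≡ 9; 3^4 ≡ 9² = 81 ≡ 13; 3^8 ≡ 13² = 169 ≡ 16. Multiply: 3^10 = 3^8 × 3^2 ≡ 16 × 9 (mod 17): 16 × 9 = 144 ≡ 8. So 3^10 ≡ 8 (mod 17).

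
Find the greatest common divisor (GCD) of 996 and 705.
3

Using the Euclidean algorithm:
996 = 1 × 705 + 291
705 = 2 × 291 + 123
291 = 2 × 123 + 45
123 = 2 × 45 + 33
45 = 1 × 33 + 12
33 = 2 × 12 + 9
12 = 1 × 9 + 3
9 = 3 × 3 + 0

GCD(996, 705) = 3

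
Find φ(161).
132

Prime factorization: 161 = 7 × 23
Using the formula φ(n) = n × Π(1 - 1/p) for each prime factor p:
φ(161) = 161 × (1 - 1/7) × (1 - 1/23)
φ(161) = 132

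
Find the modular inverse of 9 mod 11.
9^(-1) ≡ 5 (mod 11). Verification: 9 × 5 = 45 ≡ 1 (mod 11)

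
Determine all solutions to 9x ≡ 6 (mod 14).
10

Since gcd(9, 14) = 1 divides 6, a solution exists.
Multiply both sides by the inverse of 9 mod 14:
  9^(-1) mod 14 = 11
  x ≡ 11 × 6 ≡ 66 ≡ 10 (mod 14)
Verification: 9 × 10 = 90 = 6 × 14 + 6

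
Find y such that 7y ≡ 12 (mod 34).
26

Since gcd(7, 34) = 1 divides 12, a solution exists.
Multiply both sides by the inverse of 7 mod 34:
  7^(-1) mod 34 = 5
  x ≡ 5 × 12 ≡ 60 ≡ 26 (mod 34)
Verification: 7 × 26 = 182 = 5 × 34 + 12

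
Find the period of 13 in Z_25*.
Powers of 13 mod 25: 13^1≡13, 13^2≡19, 13^3≡22, 13^4≡11, 13^5≡18, 13^6≡9, 13^7≡17, 13^8≡21, 13^9≡23, 13^10≡24, 13^11≡12, 13^12≡6, 13^13≡3, 13^14≡14, 13^15≡7, 13^16≡16, 13^17≡8, 13^18≡4, 13^19≡2, 13^20≡1. Order = 20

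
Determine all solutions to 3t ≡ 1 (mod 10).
7

Since gcd(3, 10) = 1 divides 1, a solution exists.
Multiply both sides by the inverse of 3 mod 10:
  3^(-1) mod 10 = 7
  x ≡ 7 × 1 ≡ 7 ≡ 7 (mod 10)
Verification: 3 × 7 = 21 = 2 × 10 + 1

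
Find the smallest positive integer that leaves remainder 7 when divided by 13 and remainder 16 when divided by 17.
M = 13 × 17 = 221. M₁ = 17, y₁ ≡ 10 (mod 13). M₂ = 13, y₂ ≡ 4 (mod 17). z = 7×17×10 + 16×13×4 ≡ 33 (mod 221). The smallest positive such number is 33.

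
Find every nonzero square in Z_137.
QRs mod 137: {1, 2, 4, 7, 8, 9, 11, 14, 15, 16, 17, 18, 19, 22, 25, 28, 30, 32, 34, 36, 37, 38, 39, 44, 49, 50, 56, 59, 60, 61, 63, 64, 65, 68, 69, 72, 73, 74, 76, 77, 78, 81, 87, 88, 93, 98, 99, 100, 101, 103, 105, 107, 109, 112, 115, 118, 119, 120, 121, 122, 123, 126, 128, 129, 130, 133, 135, 136}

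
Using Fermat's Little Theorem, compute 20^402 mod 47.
By Fermat: 20^{46} ≡ 1 (mod 47). 402 = 8×46 + 34. So 20^{402} ≡ 20^{34} ≡ 17 (mod 47)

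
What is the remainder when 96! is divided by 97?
By Wilson's theorem, (96)! ≡ -1 ≡ 96 (mod 97)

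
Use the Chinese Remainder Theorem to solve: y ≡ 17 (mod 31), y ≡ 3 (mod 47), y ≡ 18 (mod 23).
11518

Using the Chinese Remainder Theorem:
M = product of moduli = 33511
For equation 1: M_1 = 1081, 1081 ≡ 27 (mod 31), inverse of 1081 mod 31 is 23 (check: 27 × 23 = 621 ≡ 1 (mod 31))
For equation 2: M_2 = 713, 713 ≡ 8 (mod 47), inverse of 713 mod 47 is 6 (check: 8 × 6 = 48 ≡ 1 (mod 47))
For equation 3: M_3 = 1457, 1457 ≡ 8 (mod 23), inverse of 1457 mod 23 is 3 (check: 8 × 3 = 24 ≡ 1 (mod 23))
Combine: y ≡ Σ r_i×M_i×(M_i⁻¹ mod m_i) = 17×1081×23 + 3×713×6 + 18×1457×3 = 422671 + 12834 + 78678 = 514183
514183 mod 33511 = 11518
y ≡ 11518 (mod 33511)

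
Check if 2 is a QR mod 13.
By Euler's criterion: 2^{6} ≡ 12 (mod 13). Since this equals -1 (≡ 12), 2 is not a QR.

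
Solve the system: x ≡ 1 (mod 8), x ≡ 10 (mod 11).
M = 8 × 11 = 88. M₁ = 11, y₁ ≡ 3 (mod 8). M₂ = 8, y₂ ≡ 7 (mod 11). x = 1×11×3 + 10×8×7 ≡ 65 (mod 88)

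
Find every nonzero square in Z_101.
QRs mod 101: {1, 4, 5, 6, 9, 13, 14, 16, 17, 19, 20, 21, 22, 23, 24, 25, 30, 31, 33, 36, 37, 43, 45, 47, 49, 52, 54, 56, 58, 64, 65, 68, 70, 71, 76, 77, 78, 79, 80, 81, 82, 84, 85, 87, 88, 92, 95, 96, 97, 100}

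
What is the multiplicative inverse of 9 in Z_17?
9^(-1) ≡ 2 (mod 17). Verification: 9 × 2 = 18 ≡ 1 (mod 17)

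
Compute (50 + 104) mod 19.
2

(50 + 104) = 154
154 mod 19 = 2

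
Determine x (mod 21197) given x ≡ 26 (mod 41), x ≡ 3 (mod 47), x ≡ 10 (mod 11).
15278

Using the Chinese Remainder Theorem:
M = product of moduli = 21197
For equation 1: M_1 = 517, 517 ≡ 25 (mod 41), inverse of 517 mod 41 is 23 (check: 25 × 23 = 575 ≡ 1 (mod 41))
For equation 2: M_2 = 451, 451 ≡ 28 (mod 47), inverse of 451 mod 47 is 42 (check: 28 × 42 = 1176 ≡ 1 (mod 47))
For equation 3: M_3 = 1927, 1927 ≡ 2 (mod 11), inverse of 1927 mod 11 is 6 (check: 2 × 6 = 12 ≡ 1 (mod 11))
Combine: x ≡ Σ r_i×M_i×(M_i⁻¹ mod m_i) = 26×517×23 + 3×451×42 + 10×1927×6 = 309166 + 56826 + 115620 = 481612
481612 mod 21197 = 15278
x ≡ 15278 (mod 21197)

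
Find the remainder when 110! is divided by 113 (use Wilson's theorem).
(112)! = (110)! × (111) × (112) ≡ -1 (mod 113). So (110)! ≡ -1 × [(112)(111)]^(-1) ≡ 56 (mod 113)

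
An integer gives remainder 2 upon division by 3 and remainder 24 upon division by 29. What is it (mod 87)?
M = 3 × 29 = 87. M₁ = 29, y₁ ≡ 2 (mod 3). M₂ = 3, y₂ ≡ 10 (mod 29). x = 2×29×2 + 24×3×10 ≡ 53 (mod 87). The smallest positive such number is 53.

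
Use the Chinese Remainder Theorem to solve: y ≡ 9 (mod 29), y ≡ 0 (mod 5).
125

Using the Chinese Remainder Theorem:
M = product of moduli = 145
For equation 1: M_1 = 5, 5 ≡ 5 (mod 29), inverse of 5 mod 29 is 6 (check: 5 × 6 = 30 ≡ 1 (mod 29))
For equation 2: M_2 = 29, 29 ≡ 4 (mod 5), inverse of 29 mod 5 is 4 (check: 4 × 4 = 16 ≡ 1 (mod 5))
Combine: y ≡ Σ r_i×M_i×(M_i⁻¹ mod m_i) = 9×5×6 + 0×29×4 = 270 + 0 = 270
270 mod 145 = 125
y ≡ 125 (mod 145)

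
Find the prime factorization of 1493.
1493

Divide by primes starting from smallest:
1493 ÷ 1493 = 1

1493 = 1493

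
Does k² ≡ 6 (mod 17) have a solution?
By Euler's criterion: 6^{8} ≡ 16 (mod 17). Since this equals -1 (≡ 16), 6 is not a QR.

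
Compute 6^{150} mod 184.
72

Using successive squaring:
Binary expansion of 150: 10010110
Powers of 6 mod 184 (each is the square of the previous):
  6^1 ≡ 6 (mod 184)
  6^2 ≡ 6² = 36 ≡ 36 (mod 184)
  6^4 ≡ 36² = 1296 ≡ 8 (mod 184)
  6^8 ≡ 8² = 64 ≡ 64 (mod 184)
  6^16 ≡ 64² = 4096 ≡ 48 (mod 184)
  6^32 ≡ 48² = 2304 ≡ 96 (mod 184)
  6^64 ≡ 96² = 9216 ≡ 16 (mod 184)
  6^128 ≡ 16² = 256 ≡ 72 (mod 184)
150 = 128 + 16 + 4 + 2, so 6^150 = 6^128 × 6^16 × 6^4 × 6^2 ≡ 72 × 48 × 8 × 36 (mod 184)
Multiplying step by step:
  72 × 48 = 3456 ≡ 144 (mod 184)
  144 × 8 = 1152 ≡ 48 (mod 184)
  48 × 36 = 1728 ≡ 72 (mod 184)
Result: 6^150 ≡ 72 (mod 184)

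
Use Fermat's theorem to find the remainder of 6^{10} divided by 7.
1

By Fermat's Little Theorem, a^(p-1) ≡ 1 (mod p) for prime p and gcd(a, p) = 1
Here p = 7, so 6^6 ≡ 1 (mod 7)
We can reduce the exponent: 10 mod 6 = 4
So 6^10 ≡ 6^4 (mod 7)
Computing: 6^4 mod 7 = 1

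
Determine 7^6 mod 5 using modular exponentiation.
7 ≡ 2 (mod 5). 6 = 4 + 2 (binary 110). Repeated squaring mod 5: 2^1 ≡ 2; 2^2 ≡ 2² = 4 ≡ 4; 2^4 ≡ 4² = 16 ≡ 1. Multiply: 7^6 ≡ 2^4 × 2^2 ≡ 1 × 4 (mod 5): 1 × 4 = 4 ≡ 4. So 7^6 ≡ 4 (mod 5).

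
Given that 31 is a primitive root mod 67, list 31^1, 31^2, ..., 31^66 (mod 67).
g^1, g^2, ..., g^{66} mod 67: {31, 23, 43, 60, 51, 40, 34, 49, 45, 55, 30, 59, 20, 17, 58, 56, 61, 15, 63, 10, 42, 29, 28, 64, 41, 65, 5, 21, 48, 14, 32, 54, 66, 36, 44, 24, 7, 16, 27, 33, 18, 22, 12, 37, 8, 47, 50, 9, 11, 6, 52, 4, 57, 25, 38, 39, 3, 26, 2, 62, 46, 19, 53, 35, 13, 1}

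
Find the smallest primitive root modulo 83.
2

A primitive root g modulo p has order p-1 = 82
Prime divisors of 82: [2, 41]
g is a primitive root iff g^(82/q) ≢ 1 (mod 83) for each prime divisor q
Testing small values:
  g = 2: 2^41 ≡ 82, 2^2 ≡ 4 (mod 83) → none is 1, primitive root!
The smallest primitive root is 2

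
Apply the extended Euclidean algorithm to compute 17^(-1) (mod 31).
Extended GCD: 17(11) + 31(-6) = 1. So 17^(-1) ≡ 11 ≡ 11 (mod 31). Verify: 17 × 11 = 187 ≡ 1 (mod 31)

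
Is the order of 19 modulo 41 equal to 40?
Yes, ord_41(19) = 40.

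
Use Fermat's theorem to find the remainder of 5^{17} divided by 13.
5

By Fermat's Little Theorem, a^(p-1) ≡ 1 (mod p) for prime p and gcd(a, p) = 1
Here p = 13, so 5^12 ≡ 1 (mod 13)
We can reduce the exponent: 17 mod 12 = 5
So 5^17 ≡ 5^5 (mod 13)
Computing: 5^5 mod 13 = 5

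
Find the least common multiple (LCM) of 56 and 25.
1400

First find GCD(56, 25) using the Euclidean algorithm:
56 = 2 × 25 + 6
25 = 4 × 6 + 1
6 = 6 × 1 + 0
GCD(56, 25) = 1

LCM formula: LCM(a, b) = (a × b) / GCD(a, b)
LCM(56, 25) = (56 × 25) / 1
LCM(56, 25) = 1400 / 1
LCM(56, 25) = 1400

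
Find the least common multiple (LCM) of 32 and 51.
1632

First find GCD(32, 51) using the Euclidean algorithm:
32 = 0 × 51 + 32
51 = 1 × 32 + 19
32 = 1 × 19 + 13
19 = 1 × 13 + 6
13 = 2 × 6 + 1
6 = 6 × 1 + 0
GCD(32, 51) = 1

LCM formula: LCM(a, b) = (a × b) / GCD(a, b)
LCM(32, 51) = (32 × 51) / 1
LCM(32, 51) = 1632 / 1
LCM(32, 51) = 1632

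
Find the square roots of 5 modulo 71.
The square roots of 5 mod 71 are 54 and 17. Verify: 54² = 2916 ≡ 5 (mod 71)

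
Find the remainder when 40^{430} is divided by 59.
By Fermat: 40^{58} ≡ 1 (mod 59). 430 = 7×58 + 24. So 40^{430} ≡ 40^{24} ≡ 9 (mod 59)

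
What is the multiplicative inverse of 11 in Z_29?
11^(-1) ≡ 8 (mod 29). Verification: 11 × 8 = 88 ≡ 1 (mod 29)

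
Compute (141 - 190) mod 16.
15

(141 - 190) = -49
-49 mod 16 = 15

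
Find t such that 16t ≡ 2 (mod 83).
52

Since gcd(16, 83) = 1 divides 2, a solution exists.
Multiply both sides by the inverse of 16 mod 83:
  16^(-1) mod 83 = 26
  x ≡ 26 × 2 ≡ 52 ≡ 52 (mod 83)
Verification: 16 × 52 = 832 = 10 × 83 + 2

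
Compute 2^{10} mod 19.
17

Using successive squaring:
Binary expansion of 10: 1010
Powers of 2 mod 19 (each is the square of the previous):
  2^1 ≡ 2 (mod 19)
  2^2 ≡ 2² = 4 ≡ 4 (mod 19)
  2^4 ≡ 4² = 16 ≡ 16 (mod 19)
  2^8 ≡ 16² = 256 ≡ 9 (mod 19)
10 = 8 + 2, so 2^10 = 2^8 × 2^2 ≡ 9 × 4 (mod 19)
Multiplying step by step:
  9 × 4 = 36 ≡ 17 (mod 19)
Result: 2^10 ≡ 17 (mod 19)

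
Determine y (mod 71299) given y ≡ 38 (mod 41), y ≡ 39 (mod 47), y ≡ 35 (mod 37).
42104

Using the Chinese Remainder Theorem:
M = product of moduli = 71299
For equation 1: M_1 = 1739, 1739 ≡ 17 (mod 41), inverse of 1739 mod 41 is 29 (check: 17 × 29 = 493 ≡ 1 (mod 41))
For equation 2: M_2 = 1517, 1517 ≡ 13 (mod 47), inverse of 1517 mod 47 is 29 (check: 13 × 29 = 377 ≡ 1 (mod 47))
For equation 3: M_3 = 1927, 1927 ≡ 3 (mod 37), inverse of 1927 mod 37 is 25 (check: 3 × 25 = 75 ≡ 1 (mod 37))
Combine: y ≡ Σ r_i×M_i×(M_i⁻¹ mod m_i) = 38×1739×29 + 39×1517×29 + 35×1927×25 = 1916378 + 1715727 + 1686125 = 5318230
5318230 mod 71299 = 42104
y ≡ 42104 (mod 71299)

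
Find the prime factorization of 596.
2^2 × 149

Divide by primes starting from smallest:
596 ÷ 2 = 298
298 ÷ 2 = 149
149 ÷ 149 = 1

596 = 2^2 × 149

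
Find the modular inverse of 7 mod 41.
7^(-1) ≡ 6 (mod 41). Verification: 7 × 6 = 42 ≡ 1 (mod 41)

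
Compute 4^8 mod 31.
8 = 8 (binary 1000). Repeated squaring mod 31: 4^1 ≡ 4; 4^2 ≡ 4² = 16 ≡ 16; 4^4 ≡ 16² = 256 ≡ 8; 4^8 ≡ 8² = 64 ≡ 2. So 4^8 ≡ 2 (mod 31).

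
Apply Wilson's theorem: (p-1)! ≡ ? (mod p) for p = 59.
By Wilson's theorem, (58)! ≡ -1 ≡ 58 (mod 59)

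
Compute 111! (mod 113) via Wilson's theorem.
(112)! = (111)! × (112) ≡ -1 (mod 113). So (111)! ≡ -1 × (112)^(-1) ≡ (-1)×(-1) = 1 (mod 113)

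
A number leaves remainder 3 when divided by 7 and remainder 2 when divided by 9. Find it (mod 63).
M = 7 × 9 = 63. M₁ = 9, y₁ ≡ 4 (mod 7). M₂ = 7, y₂ ≡ 4 (mod 9). r = 3×9×4 + 2×7×4 ≡ 38 (mod 63)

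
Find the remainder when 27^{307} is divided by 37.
By Fermat: 27^{36} ≡ 1 (mod 37). 307 = 8×36 + 19. So 27^{307} ≡ 27^{19} ≡ 27 (mod 37)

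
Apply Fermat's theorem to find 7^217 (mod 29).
By Fermat: 7^{28} ≡ 1 (mod 29). 217 = 7×28 + 21. So 7^{217} ≡ 7^{21} ≡ 1 (mod 29)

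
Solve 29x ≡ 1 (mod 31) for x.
15

Using Extended Euclidean Algorithm:
gcd(29, 31) = 1
Bezout coefficients: 29 × 15 + 31 × -14 = 1
So 29 × 15 ≡ 1 (mod 31)
The inverse is 15 mod 31 = 15
Verification: 29 × 15 = 435 = 14 × 31 + 1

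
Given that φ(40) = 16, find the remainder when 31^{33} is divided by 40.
By Euler: 31^{16} ≡ 1 (mod 40) since gcd(31, 40) = 1. 33 = 2×16 + 1. So 31^{33} ≡ 31^{1} ≡ 31 (mod 40)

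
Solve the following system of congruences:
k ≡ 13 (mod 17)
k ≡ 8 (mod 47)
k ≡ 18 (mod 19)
1747

Using the Chinese Remainder Theorem:
M = product of moduli = 15181
For equation 1: M_1 = 893, 893 ≡ 9 (mod 17), inverse of 893 mod 17 is 2 (check: 9 × 2 = 18 ≡ 1 (mod 17))
For equation 2: M_2 = 323, 323 ≡ 41 (mod 47), inverse of 323 mod 47 is 39 (check: 41 × 39 = 1599 ≡ 1 (mod 47))
For equation 3: M_3 = 799, 799 ≡ 1 (mod 19), inverse of 799 mod 19 is 1 (check: 1 × 1 = 1 ≡ 1 (mod 19))
Combine: k ≡ Σ r_i×M_i×(M_i⁻¹ mod m_i) = 13×893×2 + 8×323×39 + 18×799×1 = 23218 + 100776 + 14382 = 138376
138376 mod 15181 = 1747
k ≡ 1747 (mod 15181)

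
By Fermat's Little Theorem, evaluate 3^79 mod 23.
By Fermat: 3^{22} ≡ 1 (mod 23). 79 = 3×22 + 13. So 3^{79} ≡ 3^{13} ≡ 9 (mod 23)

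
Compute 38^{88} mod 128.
0

Using successive squaring:
Binary expansion of 88: 1011000
Powers of 38 mod 128 (each is the square of the previous):
  38^1 ≡ 38 (mod 128)
  38^2 ≡ 38² = 1444 ≡ 36 (mod 128)
  38^4 ≡ 36² = 1296 ≡ 16 (mod 128)
  38^8 ≡ 16² = 256 ≡ 0 (mod 128)
  38^16 ≡ 0² = 0 ≡ 0 (mod 128)
  38^32 ≡ 0² = 0 ≡ 0 (mod 128)
  38^64 ≡ 0² = 0 ≡ 0 (mod 128)
88 = 64 + 16 + 8, so 38^88 = 38^64 × 38^16 × 38^8 ≡ 0 × 0 × 0 (mod 128)
Multiplying step by step:
  0 × 0 = 0 ≡ 0 (mod 128)
  0 × 0 = 0 ≡ 0 (mod 128)
Result: 38^88 ≡ 0 (mod 128)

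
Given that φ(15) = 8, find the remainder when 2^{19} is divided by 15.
By Euler: 2^{8} ≡ 1 (mod 15) since gcd(2, 15) = 1. 19 = 2×8 + 3. So 2^{19} ≡ 2^{3} ≡ 8 (mod 15)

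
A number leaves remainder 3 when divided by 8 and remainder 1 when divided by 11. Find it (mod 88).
M = 8 × 11 = 88. M₁ = 11, y₁ ≡ 3 (mod 8). M₂ = 8, y₂ ≡ 7 (mod 11). r = 3×11×3 + 1×8×7 ≡ 67 (mod 88)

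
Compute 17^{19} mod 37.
20

Using successive squaring:
Binary expansion of 19: 10011
Powers of 17 mod 37 (each is the square of the previous):
  17^1 ≡ 17 (mod 37)
  17^2 ≡ 17² = 289 ≡ 30 (mod 37)
  17^4 ≡ 30² = 900 ≡ 12 (mod 37)
  17^8 ≡ 12² = 144 ≡ 33 (mod 37)
  17^16 ≡ 33² = 1089 ≡ 16 (mod 37)
19 = 16 + 2 + 1, so 17^19 = 17^16 × 17^2 × 17^1 ≡ 16 × 30 × 17 (mod 37)
Multiplying step by step:
  16 × 30 = 480 ≡ 36 (mod 37)
  36 × 17 = 612 ≡ 20 (mod 37)
Result: 17^19 ≡ 20 (mod 37)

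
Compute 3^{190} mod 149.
113

Using successive squaring:
Binary expansion of 190: 10111110
Powers of 3 mod 149 (each is the square of the previous):
  3^1 ≡ 3 (mod 149)
  3^2 ≡ 3² = 9 ≡ 9 (mod 149)
  3^4 ≡ 9² = 81 ≡ 81 (mod 149)
  3^8 ≡ 81² = 6561 ≡ 5 (mod 149)
  3^16 ≡ 5² = 25 ≡ 25 (mod 149)
  3^32 ≡ 25² = 625 ≡ 29 (mod 149)
  3^64 ≡ 29² = 841 ≡ 96 (mod 149)
  3^128 ≡ 96² = 9216 ≡ 127 (mod 149)
190 = 128 + 32 + 16 + 8 + 4 + 2, so 3^190 = 3^128 × 3^32 × 3^16 × 3^8 × 3^4 × 3^2 ≡ 127 × 29 × 25 × 5 × 81 × 9 (mod 149)
Multiplying step by step:
  127 × 29 = 3683 ≡ 107 (mod 149)
  107 × 25 = 2675 ≡ 142 (mod 149)
  142 × 5 = 710 ≡ 114 (mod 149)
  114 × 81 = 9234 ≡ 145 (mod 149)
  145 × 9 = 1305 ≡ 113 (mod 149)
Result: 3^190 ≡ 113 (mod 149)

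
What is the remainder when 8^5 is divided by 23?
5 = 4 + 1 (binary 101). Repeated squaring mod 23: 8^1 ≡ 8; 8^2 ≡ 8² = 64 ≡ 18; 8^4 ≡ 18² = 324 ≡ 2. Multiply: 8^5 = 8^4 × 8^1 ≡ 2 × 8 (mod 23): 2 × 8 = 16 ≡ 16. So 8^5 ≡ 16 (mod 23).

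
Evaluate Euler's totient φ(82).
40

Prime factorization: 82 = 2 × 41
Using the formula φ(n) = n × Π(1 - 1/p) for each prime factor p:
φ(82) = 82 × (1 - 1/2) × (1 - 1/41)
φ(82) = 40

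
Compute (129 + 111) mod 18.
6

(129 + 111) = 240
240 mod 18 = 6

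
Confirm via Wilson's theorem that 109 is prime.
(108)! mod 109 = 108. Since this equals -1 (mod 109), Wilson confirms 109 is prime.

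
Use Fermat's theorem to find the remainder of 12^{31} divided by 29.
17

By Fermat's Little Theorem, a^(p-1) ≡ 1 (mod p) for prime p and gcd(a, p) = 1
Here p = 29, so 12^28 ≡ 1 (mod 29)
We can reduce the exponent: 31 mod 28 = 3
So 12^31 ≡ 12^3 (mod 29)
Computing: 12^3 mod 29 = 17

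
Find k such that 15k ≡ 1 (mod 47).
15^(-1) ≡ 22 (mod 47). Verification: 15 × 22 = 330 ≡ 1 (mod 47)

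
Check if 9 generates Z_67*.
p - 1 = 66 has prime divisors 2, 3, 11. Check 9^(66/q) mod 67 for each: 9^(66/2) = 9^33 ≡ 1, 9^(66/3) = 9^22 ≡ 1, 9^(66/11) = 9^6 ≡ 64 (mod 67). Since 9^33 ≡ 1 (mod 67), the order of 9 divides 33 (in fact the order is 11) ≠ 66, so it is not a primitive root.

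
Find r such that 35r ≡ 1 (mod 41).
35^(-1) ≡ 34 (mod 41). Verification: 35 × 34 = 1190 ≡ 1 (mod 41)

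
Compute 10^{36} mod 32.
0

Using successive squaring:
Binary expansion of 36: 100100
Powers of 10 mod 32 (each is the square of the previous):
  10^1 ≡ 10 (mod 32)
  10^2 ≡ 10² = 100 ≡ 4 (mod 32)
  10^4 ≡ 4² = 16 ≡ 16 (mod 32)
  10^8 ≡ 16² = 256 ≡ 0 (mod 32)
  10^16 ≡ 0² = 0 ≡ 0 (mod 32)
  10^32 ≡ 0² = 0 ≡ 0 (mod 32)
36 = 32 + 4, so 10^36 = 10^32 × 10^4 ≡ 0 × 16 (mod 32)
Multiplying step by step:
  0 × 16 = 0 ≡ 0 (mod 32)
Result: 10^36 ≡ 0 (mod 32)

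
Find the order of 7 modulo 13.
Powers of 7 mod 13: 7^1≡7, 7^2≡10, 7^3≡5, 7^4≡9, 7^5≡11, 7^6≡12, 7^7≡6, 7^8≡3, 7^9≡8, 7^10≡4, 7^11≡2, 7^12≡1. Order = 12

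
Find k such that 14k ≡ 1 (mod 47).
14^(-1) ≡ 37 (mod 47). Verification: 14 × 37 = 518 ≡ 1 (mod 47)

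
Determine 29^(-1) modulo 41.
29^(-1) ≡ 17 (mod 41). Verification: 29 × 17 = 493 ≡ 1 (mod 41)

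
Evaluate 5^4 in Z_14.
4 = 4 (binary 100). Repeated squaring mod 14: 5^1 ≡ 5; 5^2 ≡ 5² = 25 ≡ 11; 5^4 ≡ 11² = 121 ≡ 9. So 5^4 ≡ 9 (mod 14).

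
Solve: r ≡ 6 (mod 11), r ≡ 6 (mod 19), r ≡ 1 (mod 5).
M = 11 × 19 × 5 = 1045. M₁ = 95, y₁ ≡ 8 (mod 11). M₂ = 55, y₂ ≡ 9 (mod 19). M₃ = 209, y₃ ≡ 4 (mod 5). r = 6×95×8 + 6×55×9 + 1×209×4 ≡ 6 (mod 1045)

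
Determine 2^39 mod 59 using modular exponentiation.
Using repeated squaring. 39 = 32 + 4 + 2 + 1 (binary 100111). Repeated squaring mod 59: 2^1 ≡ 2; 2^2 ≡ 2² = 4 ≡ 4; 2^4 ≡ 4² = 16 ≡ 16; 2^8 ≡ 16² = 256 ≡ 20; 2^16 ≡ 20² = 400 ≡ 46; 2^32 ≡ 46² = 2116 ≡ 51. Multiply: 2^39 = 2^32 × 2^4 × 2^2 × 2^1 ≡ 51 × 16 × 4 × 2 (mod 59): 51 × 16 = 816 ≡ 49; 49 × 4 = 196 ≡ 19; 19 × 2 = 38 ≡ 38. So 2^39 ≡ 38 (mod 59).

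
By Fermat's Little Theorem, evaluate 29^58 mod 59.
By Fermat's Little Theorem, 29^{58} ≡ 1 (mod 59) since 59 is prime and gcd(29, 59) = 1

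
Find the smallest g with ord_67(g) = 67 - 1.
p - 1 = 66 has prime divisors 2, 3, 11. h is a primitive root mod 67 iff h^(66/q) ≢ 1 (mod 67) for each such q.
h = 2: 2^33 ≡ 66, 2^22 ≡ 37, 2^6 ≡ 64 (mod 67); none is 1, so 2 has order 66 and is a primitive root.
The smallest primitive root mod 67 is g = 2.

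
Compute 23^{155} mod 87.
23

Using successive squaring:
Binary expansion of 155: 10011011
Powers of 23 mod 87 (each is the square of the previous):
  23^1 ≡ 23 (mod 87)
  23^2 ≡ 23² = 529 ≡ 7 (mod 87)
  23^4 ≡ 7² = 49 ≡ 49 (mod 87)
  23^8 ≡ 49² = 2401 ≡ 52 (mod 87)
  23^16 ≡ 52² = 2704 ≡ 7 (mod 87)
  23^32 ≡ 7² = 49 ≡ 49 (mod 87)
  23^64 ≡ 49² = 2401 ≡ 52 (mod 87)
  23^128 ≡ 52² = 2704 ≡ 7 (mod 87)
155 = 128 + 16 + 8 + 2 + 1, so 23^155 = 23^128 × 23^16 × 23^8 × 23^2 × 23^1 ≡ 7 × 7 × 52 × 7 × 23 (mod 87)
Multiplying step by step:
  7 × 7 = 49 ≡ 49 (mod 87)
  49 × 52 = 2548 ≡ 25 (mod 87)
  25 × 7 = 175 ≡ 1 (mod 87)
  1 × 23 = 23 ≡ 23 (mod 87)
Result: 23^155 ≡ 23 (mod 87)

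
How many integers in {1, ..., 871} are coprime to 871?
792

Prime factorization: 871 = 13 × 67
Using the formula φ(n) = n × Π(1 - 1/p) for each prime factor p:
φ(871) = 871 × (1 - 1/13) × (1 - 1/67)
φ(871) = 792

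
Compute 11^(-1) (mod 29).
8

Using Extended Euclidean Algorithm:
gcd(11, 29) = 1
Bezout coefficients: 11 × 8 + 29 × -3 = 1
So 11 × 8 ≡ 1 (mod 29)
The inverse is 8 mod 29 = 8
Verification: 11 × 8 = 88 = 3 × 29 + 1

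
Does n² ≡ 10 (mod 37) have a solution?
By Euler's criterion: 10^{18} ≡ 1 (mod 37). Since this equals 1, 10 is a QR.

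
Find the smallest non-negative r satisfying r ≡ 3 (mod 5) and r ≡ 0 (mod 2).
M = 5 × 2 = 10. M₁ = 2, y₁ ≡ 3 (mod 5). M₂ = 5, y₂ ≡ 1 (mod 2). r = 3×2×3 + 0×5×1 ≡ 8 (mod 10)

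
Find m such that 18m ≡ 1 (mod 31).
18^(-1) ≡ 19 (mod 31). Verification: 18 × 19 = 342 ≡ 1 (mod 31)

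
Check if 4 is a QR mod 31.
By Euler's criterion: 4^{15} ≡ 1 (mod 31). Since this equals 1, 4 is a QR.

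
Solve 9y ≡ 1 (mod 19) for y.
9^(-1) ≡ 17 (mod 19). Verification: 9 × 17 = 153 ≡ 1 (mod 19)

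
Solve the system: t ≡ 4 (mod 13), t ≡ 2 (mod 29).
M = 13 × 29 = 377. M₁ = 29, y₁ ≡ 9 (mod 13). M₂ = 13, y₂ ≡ 9 (mod 29). t = 4×29×9 + 2×13×9 ≡ 147 (mod 377)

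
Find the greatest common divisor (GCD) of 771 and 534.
3

Using the Euclidean algorithm:
771 = 1 × 534 + 237
534 = 2 × 237 + 60
237 = 3 × 60 + 57
60 = 1 × 57 + 3
57 = 19 × 3 + 0

GCD(771, 534) = 3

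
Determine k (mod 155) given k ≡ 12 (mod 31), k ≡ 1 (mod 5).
136

Using the Chinese Remainder Theorem:
M = product of moduli = 155
For equation 1: M_1 = 5, 5 ≡ 5 (mod 31), inverse of 5 mod 31 is 25 (check: 5 × 25 = 125 ≡ 1 (mod 31))
For equation 2: M_2 = 31, 31 ≡ 1 (mod 5), inverse of 31 mod 5 is 1 (check: 1 × 1 = 1 ≡ 1 (mod 5))
Combine: k ≡ Σ r_i×M_i×(M_i⁻¹ mod m_i) = 12×5×25 + 1×31×1 = 1500 + 31 = 1531
1531 mod 155 = 136
k ≡ 136 (mod 155)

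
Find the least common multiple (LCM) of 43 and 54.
2322

First find GCD(43, 54) using the Euclidean algorithm:
43 = 0 × 54 + 43
54 = 1 × 43 + 11
43 = 3 × 11 + 10
11 = 1 × 10 + 1
10 = 10 × 1 + 0
GCD(43, 54) = 1

LCM formula: LCM(a, b) = (a × b) / GCD(a, b)
LCM(43, 54) = (43 × 54) / 1
LCM(43, 54) = 2322 / 1
LCM(43, 54) = 2322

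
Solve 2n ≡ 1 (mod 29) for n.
15

Using Extended Euclidean Algorithm:
gcd(2, 29) = 1
Bezout coefficients: 2 × -14 + 29 × 1 = 1
So 2 × -14 ≡ 1 (mod 29)
The inverse is -14 mod 29 = 15
Verification: 2 × 15 = 30 = 1 × 29 + 1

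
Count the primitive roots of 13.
4

The number of primitive roots modulo p is φ(p-1) = φ(12)
φ(12) = 4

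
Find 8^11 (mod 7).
Using Fermat: 8^{6} ≡ 1 (mod 7). 11 ≡ 5 (mod 6). So 8^{11} ≡ 8^{5} ≡ 1 (mod 7)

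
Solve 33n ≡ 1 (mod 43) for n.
30

Using Extended Euclidean Algorithm:
gcd(33, 43) = 1
Bezout coefficients: 33 × -13 + 43 × 10 = 1
So 33 × -13 ≡ 1 (mod 43)
The inverse is -13 mod 43 = 30
Verification: 33 × 30 = 990 = 23 × 43 + 1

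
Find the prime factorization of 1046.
2 × 523

Divide by primes starting from smallest:
1046 ÷ 2 = 523
523 ÷ 523 = 1

1046 = 2 × 523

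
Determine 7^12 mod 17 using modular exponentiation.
Using repeated squaring. 12 = 8 + 4 (binary 1100). Repeated squaring mod 17: 7^1 ≡ 7; 7^2 ≡ 7² = 49 ≡ 15; 7^4 ≡ 15² = 225 ≡ 4; 7^8 ≡ 4² = 16 ≡ 16. Multiply: 7^12 = 7^8 × 7^4 ≡ 16 × 4 (mod 17): 16 × 4 = 64 ≡ 13. So 7^12 ≡ 13 (mod 17).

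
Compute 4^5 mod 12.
5 = 4 + 1 (binary 101). Repeated squaring mod 12: 4^1 ≡ 4; 4^2 ≡ 4² = 16 ≡ 4; 4^4 ≡ 4² = 16 ≡ 4. Multiply: 4^5 = 4^4 × 4^1 ≡ 4 × 4 (mod 12): 4 × 4 = 16 ≡ 4. So 4^5 ≡ 4 (mod 12).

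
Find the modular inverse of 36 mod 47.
36^(-1) ≡ 17 (mod 47). Verification: 36 × 17 = 612 ≡ 1 (mod 47)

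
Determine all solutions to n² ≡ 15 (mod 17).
The square roots of 15 mod 17 are 7 and 10. Verify: 7² = 49 ≡ 15 (mod 17)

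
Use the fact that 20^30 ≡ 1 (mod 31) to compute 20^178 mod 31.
By Fermat: 20^{30} ≡ 1 (mod 31). 178 ≡ 28 (mod 30). So 20^{178} ≡ 20^{28} ≡ 10 (mod 31)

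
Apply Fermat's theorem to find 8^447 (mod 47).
By Fermat: 8^{46} ≡ 1 (mod 47). 447 ≡ 33 (mod 46). So 8^{447} ≡ 8^{33} ≡ 34 (mod 47)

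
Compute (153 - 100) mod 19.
15

(153 - 100) = 53
53 mod 19 = 15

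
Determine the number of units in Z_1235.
864

Prime factorization: 1235 = 5 × 13 × 19
Using the formula φ(n) = n × Π(1 - 1/p) for each prime factor p:
φ(1235) = 1235 × (1 - 1/5) × (1 - 1/13) × (1 - 1/19)
φ(1235) = 864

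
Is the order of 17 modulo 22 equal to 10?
Yes, ord_22(17) = 10.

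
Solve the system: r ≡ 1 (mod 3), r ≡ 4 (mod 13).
M = 3 × 13 = 39. M₁ = 13, y₁ ≡ 1 (mod 3). M₂ = 3, y₂ ≡ 9 (mod 13). r = 1×13×1 + 4×3×9 ≡ 4 (mod 39)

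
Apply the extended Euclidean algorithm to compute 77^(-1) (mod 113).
Extended GCD: 77(-22) + 113(15) = 1. So 77^(-1) ≡ 91 ≡ 91 (mod 113). Verify: 77 × 91 = 7007 ≡ 1 (mod 113)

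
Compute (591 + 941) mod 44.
36

(591 + 941) = 1532
1532 mod 44 = 36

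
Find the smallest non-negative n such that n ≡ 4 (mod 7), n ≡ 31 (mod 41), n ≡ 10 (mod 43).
4869

Using the Chinese Remainder Theorem:
M = product of moduli = 12341
For equation 1: M_1 = 1763, 1763 ≡ 6 (mod 7), inverse of 1763 mod 7 is 6 (check: 6 × 6 = 36 ≡ 1 (mod 7))
For equation 2: M_2 = 301, 301 ≡ 14 (mod 41), inverse of 301 mod 41 is 3 (check: 14 × 3 = 42 ≡ 1 (mod 41))
For equation 3: M_3 = 287, 287 ≡ 29 (mod 43), inverse of 287 mod 43 is 3 (check: 29 × 3 = 87 ≡ 1 (mod 43))
Combine: n ≡ Σ r_i×M_i×(M_i⁻¹ mod m_i) = 4×1763×6 + 31×301×3 + 10×287×3 = 42312 + 27993 + 8610 = 78915
78915 mod 12341 = 4869
n ≡ 4869 (mod 12341)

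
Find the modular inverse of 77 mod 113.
77^(-1) ≡ 91 (mod 113). Verification: 77 × 91 = 7007 ≡ 1 (mod 113)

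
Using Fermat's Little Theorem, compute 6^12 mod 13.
By Fermat's Little Theorem, 6^{12} ≡ 1 (mod 13) since 13 is prime and gcd(6, 13) = 1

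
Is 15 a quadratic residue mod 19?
By Euler's criterion: 15^{9} ≡ 18 (mod 19). Since this equals -1 (≡ 18), 15 is not a QR.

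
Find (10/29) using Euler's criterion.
(10/29) = 10^{14} mod 29 = -1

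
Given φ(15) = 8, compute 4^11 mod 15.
By Euler: 4^{8} ≡ 1 (mod 15) since gcd(4, 15) = 1. 11 = 1×8 + 3. So 4^{11} ≡ 4^{3} ≡ 4 (mod 15)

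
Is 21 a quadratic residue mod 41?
By Euler's criterion: 21^{20} ≡ 1 (mod 41). Since this equals 1, 21 is a QR.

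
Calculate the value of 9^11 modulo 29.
Using repeated squaring. 11 = 8 + 2 + 1 (binary 1011). Repeated squaring mod 29: 9^1 ≡ 9; 9^2 ≡ 9² = 81 ≡ 23; 9^4 ≡ 23² = 529 ≡ 7; 9^8 ≡ 7² = 49 ≡ 20. Multiply: 9^11 = 9^8 × 9^2 × 9^1 ≡ 20 × 23 × 9 (mod 29): 20 × 23 = 460 ≡ 25; 25 × 9 = 225 ≡ 22. So 9^11 ≡ 22 (mod 29).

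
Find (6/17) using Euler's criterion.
(6/17) = 6^{8} mod 17 = -1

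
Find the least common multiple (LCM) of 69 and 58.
4002

First find GCD(69, 58) using the Euclidean algorithm:
69 = 1 × 58 + 11
58 = 5 × 11 + 3
11 = 3 × 3 + 2
3 = 1 × 2 + 1
2 = 2 × 1 + 0
GCD(69, 58) = 1

LCM formula: LCM(a, b) = (a × b) / GCD(a, b)
LCM(69, 58) = (69 × 58) / 1
LCM(69, 58) = 4002 / 1
LCM(69, 58) = 4002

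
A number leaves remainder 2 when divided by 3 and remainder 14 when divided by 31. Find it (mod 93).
M = 3 × 31 = 93. M₁ = 31, y₁ ≡ 1 (mod 3). M₂ = 3, y₂ ≡ 21 (mod 31). k = 2×31×1 + 14×3×21 ≡ 14 (mod 93)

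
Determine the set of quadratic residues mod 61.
QRs mod 61: {1, 3, 4, 5, 9, 12, 13, 14, 15, 16, 19, 20, 22, 25, 27, 34, 36, 39, 41, 42, 45, 46, 47, 48, 49, 52, 56, 57, 58, 60}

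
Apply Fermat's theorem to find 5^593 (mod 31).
By Fermat: 5^{30} ≡ 1 (mod 31). 593 ≡ 23 (mod 30). So 5^{593} ≡ 5^{23} ≡ 25 (mod 31)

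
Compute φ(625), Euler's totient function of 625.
500

Prime factorization: 625 = 5^4
Using the formula φ(n) = n × Π(1 - 1/p) for each prime factor p:
φ(625) = 625 × (1 - 1/5)
φ(625) = 500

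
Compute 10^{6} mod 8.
0

Using successive squaring:
Binary expansion of 6: 110
Powers of 10 mod 8 (each is the square of the previous):
  10^1 ≡ 2 (mod 8)
  10^2 ≡ 2² = 4 ≡ 4 (mod 8)
  10^4 ≡ 4² = 16 ≡ 0 (mod 8)
6 = 4 + 2, so 10^6 = 10^4 × 10^2 ≡ 0 × 4 (mod 8)
Multiplying step by step:
  0 × 4 = 0 ≡ 0 (mod 8)
Result: 10^6 ≡ 0 (mod 8)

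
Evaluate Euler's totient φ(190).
72

Prime factorization: 190 = 2 × 5 × 19
Using the formula φ(n) = n × Π(1 - 1/p) for each prime factor p:
φ(190) = 190 × (1 - 1/2) × (1 - 1/5) × (1 - 1/19)
φ(190) = 72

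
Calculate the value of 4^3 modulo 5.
3 = 2 + 1 (binary 11). Repeated squaring mod 5: 4^1 ≡ 4; 4^2 ≡ 4² = 16 ≡ 1. Multiply: 4^3 = 4^2 × 4^1 ≡ 1 × 4 (mod 5): 1 × 4 = 4 ≡ 4. So 4^3 ≡ 4 (mod 5).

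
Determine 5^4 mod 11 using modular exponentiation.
4 = 4 (binary 100). Repeated squaring mod 11: 5^1 ≡ 5; 5^2 ≡ 5² = 25 ≡ 3; 5^4 ≡ 3² = 9 ≡ 9. So 5^4 ≡ 9 (mod 11).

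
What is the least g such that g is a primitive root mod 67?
p - 1 = 66 has prime divisors 2, 3, 11. h is a primitive root mod 67 iff h^(66/q) ≢ 1 (mod 67) for each such q.
h = 2: 2^33 ≡ 66, 2^22 ≡ 37, 2^6 ≡ 64 (mod 67); none is 1, so 2 has order 66 and is a primitive root.
The smallest primitive root mod 67 is g = 2.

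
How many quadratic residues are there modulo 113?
For prime 113, there are (p-1)/2 = (113-1)/2 = 56 quadratic residues (excluding 0).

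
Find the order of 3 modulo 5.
Powers of 3 mod 5: 3^1≡3, 3^2≡4, 3^3≡2, 3^4≡1. Order = 4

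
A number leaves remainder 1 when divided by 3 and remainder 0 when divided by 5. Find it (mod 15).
M = 3 × 5 = 15. M₁ = 5, y₁ ≡ 2 (mod 3). M₂ = 3, y₂ ≡ 2 (mod 5). y = 1×5×2 + 0×3×2 ≡ 10 (mod 15)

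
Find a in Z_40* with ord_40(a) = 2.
9 has order 2 mod 40 since 9^{2} ≡ 1 (mod 40) and no smaller power works.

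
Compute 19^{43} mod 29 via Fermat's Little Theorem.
10

By Fermat's Little Theorem, a^(p-1) ≡ 1 (mod p) for prime p and gcd(a, p) = 1
Here p = 29, so 19^28 ≡ 1 (mod 29)
We can reduce the exponent: 43 mod 28 = 15
So 19^43 ≡ 19^15 (mod 29)
Computing: 19^15 mod 29 = 10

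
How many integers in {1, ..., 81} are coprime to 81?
54

Prime factorization: 81 = 3^4
Using the formula φ(n) = n × Π(1 - 1/p) for each prime factor p:
φ(81) = 81 × (1 - 1/3)
φ(81) = 54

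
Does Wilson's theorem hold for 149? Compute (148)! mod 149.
(148)! mod 149 = 148. Since this equals -1 (mod 149), Wilson confirms 149 is prime.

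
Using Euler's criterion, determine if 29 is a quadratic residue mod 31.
By Euler's criterion: 29^{15} ≡ 30 (mod 31). Since this equals -1 (≡ 30), 29 is not a QR.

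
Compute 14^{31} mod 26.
14

Using successive squaring:
Binary expansion of 31: 11111
Powers of 14 mod 26 (each is the square of the previous):
  14^1 ≡ 14 (mod 26)
  14^2 ≡ 14² = 196 ≡ 14 (mod 26)
  14^4 ≡ 14² = 196 ≡ 14 (mod 26)
  14^8 ≡ 14² = 196 ≡ 14 (mod 26)
  14^16 ≡ 14² = 196 ≡ 14 (mod 26)
31 = 16 + 8 + 4 + 2 + 1, so 14^31 = 14^16 × 14^8 × 14^4 × 14^2 × 14^1 ≡ 14 × 14 × 14 × 14 × 14 (mod 26)
Multiplying step by step:
  14 × 14 = 196 ≡ 14 (mod 26)
  14 × 14 = 196 ≡ 14 (mod 26)
  14 × 14 = 196 ≡ 14 (mod 26)
  14 × 14 = 196 ≡ 14 (mod 26)
Result: 14^31 ≡ 14 (mod 26)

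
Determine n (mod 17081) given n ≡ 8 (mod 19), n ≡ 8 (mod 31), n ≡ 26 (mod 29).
1186

Using the Chinese Remainder Theorem:
M = product of moduli = 17081
For equation 1: M_1 = 899, 899 ≡ 6 (mod 19), inverse of 899 mod 19 is 16 (check: 6 × 16 = 96 ≡ 1 (mod 19))
For equation 2: M_2 = 551, 551 ≡ 24 (mod 31), inverse of 551 mod 31 is 22 (check: 24 × 22 = 528 ≡ 1 (mod 31))
For equation 3: M_3 = 589, 589 ≡ 9 (mod 29), inverse of 589 mod 29 is 13 (check: 9 × 13 = 117 ≡ 1 (mod 29))
Combine: n ≡ Σ r_i×M_i×(M_i⁻¹ mod m_i) = 8×899×16 + 8×551×22 + 26×589×13 = 115072 + 96976 + 199082 = 411130
411130 mod 17081 = 1186
n ≡ 1186 (mod 17081)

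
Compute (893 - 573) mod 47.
38

(893 - 573) = 320
320 mod 47 = 38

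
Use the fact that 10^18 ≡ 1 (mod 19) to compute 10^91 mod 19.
By Fermat: 10^{18} ≡ 1 (mod 19). 91 = 5×18 + 1. So 10^{91} ≡ 10^{1} ≡ 10 (mod 19)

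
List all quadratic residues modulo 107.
QRs mod 107: {1, 3, 4, 9, 10, 11, 12, 13, 14, 16, 19, 23, 25, 27, 29, 30, 33, 34, 35, 36, 37, 39, 40, 41, 42, 44, 47, 48, 49, 52, 53, 56, 57, 61, 62, 64, 69, 75, 76, 79, 81, 83, 85, 86, 87, 89, 90, 92, 99, 100, 101, 102, 105}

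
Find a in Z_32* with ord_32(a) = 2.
15 has order 2 mod 32 since 15^{2} ≡ 1 (mod 32) and no smaller power works.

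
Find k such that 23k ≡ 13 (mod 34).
5

Since gcd(23, 34) = 1 divides 13, a solution exists.
Multiply both sides by the inverse of 23 mod 34:
  23^(-1) mod 34 = 3
  x ≡ 3 × 13 ≡ 39 ≡ 5 (mod 34)
Verification: 23 × 5 = 115 = 3 × 34 + 13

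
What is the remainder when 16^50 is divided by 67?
Using repeated squaring. 50 = 32 + 16 + 2 (binary 110010). Repeated squaring mod 67: 16^1 ≡ 16; 16^2 ≡ 16² = 256 ≡ 55; 16^4 ≡ 55² = 3025 ≡ 10; 16^8 ≡ 10² = 100 ≡ 33; 16^16 ≡ 33² = 1089 ≡ 17; 16^32 ≡ 17² = 289 ≡ 21. Multiply: 16^50 = 16^32 × 16^16 × 16^2 ≡ 21 × 17 × 55 (mod 67): 21 × 17 = 357 ≡ 22; 22 × 55 = 1210 ≡ 4. So 16^50 ≡ 4 (mod 67).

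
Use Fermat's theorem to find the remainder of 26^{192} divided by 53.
28

By Fermat's Little Theorem, a^(p-1) ≡ 1 (mod p) for prime p and gcd(a, p) = 1
Here p = 53, so 26^52 ≡ 1 (mod 53)
We can reduce the exponent: 192 mod 52 = 36
So 26^192 ≡ 26^36 (mod 53)
Computing: 26^36 mod 53 = 28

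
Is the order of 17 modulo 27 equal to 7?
No, the actual order is 6, not 7.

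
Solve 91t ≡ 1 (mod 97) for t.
16

Using Extended Euclidean Algorithm:
gcd(91, 97) = 1
Bezout coefficients: 91 × 16 + 97 × -15 = 1
So 91 × 16 ≡ 1 (mod 97)
The inverse is 16 mod 97 = 16
Verification: 91 × 16 = 1456 = 15 × 97 + 1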